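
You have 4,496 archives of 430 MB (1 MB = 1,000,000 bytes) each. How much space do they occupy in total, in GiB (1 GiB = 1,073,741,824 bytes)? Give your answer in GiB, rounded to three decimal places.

Total = 4,496 × 430 MB = 1,933,280 MB
= 1,933,280 × 1,000,000 bytes = 1,933,280,000,000 bytes
1 GiB = 1,073,741,824 bytes
1,933,280,000,000 / 1,073,741,824 = 1,800.507 GiB

1,800.507 GiB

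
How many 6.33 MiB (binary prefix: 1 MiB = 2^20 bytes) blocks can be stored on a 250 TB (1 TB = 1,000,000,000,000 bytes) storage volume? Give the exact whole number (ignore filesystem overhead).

37,664,862

Capacity: 250 TB = 250,000,000,000,000 bytes
Per item: 6.33 MiB = 6,637,486.08 bytes
⌊250,000,000,000,000 / 6,637,486.08⌋ = 37,664,862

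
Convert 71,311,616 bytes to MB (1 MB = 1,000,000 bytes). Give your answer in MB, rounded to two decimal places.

71,311,616 bytes given.
1 MB = 10^6 bytes = 1,000,000 bytes
71,311,616 / 1,000,000 = 71.31 MB

71.31 MB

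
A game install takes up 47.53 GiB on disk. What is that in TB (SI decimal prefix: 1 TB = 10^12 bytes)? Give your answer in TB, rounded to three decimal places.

47.53 GiB = 47.53 × 2^30 bytes = 51,034,948,894.72 bytes
1 TB = 1,000,000,000,000 bytes
51,034,948,894.72 / 1,000,000,000,000 = 0.051 TB

0.051 TB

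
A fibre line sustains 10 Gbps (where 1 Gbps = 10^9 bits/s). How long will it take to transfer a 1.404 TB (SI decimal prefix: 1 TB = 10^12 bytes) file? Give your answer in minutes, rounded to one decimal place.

1.404 TB = 1,404,000,000,000 bytes = 11,232,000,000,000 bits
10 Gbps = 10,000,000,000 bits/s
time = 11,232,000,000,000 / 10,000,000,000 = 1,123.20 s
1,123.20 s / 60 = 18.7 minutes

18.7 minutes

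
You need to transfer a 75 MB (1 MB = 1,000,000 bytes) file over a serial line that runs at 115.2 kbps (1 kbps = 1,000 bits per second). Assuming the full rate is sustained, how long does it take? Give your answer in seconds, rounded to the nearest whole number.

75 MB = 75,000,000 bytes = 600,000,000 bits
115.2 kbps = 115,200 bits/s
time = 600,000,000 / 115,200 = 5,208 s

5,208 seconds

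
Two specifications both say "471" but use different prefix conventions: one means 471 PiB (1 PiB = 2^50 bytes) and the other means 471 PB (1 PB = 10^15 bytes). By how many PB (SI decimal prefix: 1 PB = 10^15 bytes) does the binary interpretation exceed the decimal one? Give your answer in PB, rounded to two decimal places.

471 PiB = 471 × 1,125,899,906,842,624 = 530,298,856,122,875,904 bytes
471 PB = 471 × 1,000,000,000,000,000 = 471,000,000,000,000,000 bytes
difference = 59,298,856,122,875,904 bytes
59,298,856,122,875,904 / 1,000,000,000,000,000 = 59.30 PB

59.30 PB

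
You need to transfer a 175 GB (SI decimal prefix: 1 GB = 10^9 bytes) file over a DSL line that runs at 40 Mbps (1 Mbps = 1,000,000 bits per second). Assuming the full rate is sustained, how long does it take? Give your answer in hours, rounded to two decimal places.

175 GB = 175,000,000,000 bytes = 1,400,000,000,000 bits
40 Mbps = 40,000,000 bits/s
time = 1,400,000,000,000 / 40,000,000 = 35,000.0000 s
35,000.0000 s / 3600 = 9.72 hours

9.72 hours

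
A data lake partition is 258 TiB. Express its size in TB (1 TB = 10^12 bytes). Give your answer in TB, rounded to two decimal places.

283.67 TB

258 TiB = 258 × 2^40 bytes = 283,673,999,966,208 bytes
1 TB = 10^12 bytes = 1,000,000,000,000 bytes
283,673,999,966,208 / 1,000,000,000,000 = 283.67 TB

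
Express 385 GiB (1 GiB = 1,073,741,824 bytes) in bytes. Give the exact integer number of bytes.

413,390,602,240 bytes

385 × 1,073,741,824 = 413,390,602,240 bytes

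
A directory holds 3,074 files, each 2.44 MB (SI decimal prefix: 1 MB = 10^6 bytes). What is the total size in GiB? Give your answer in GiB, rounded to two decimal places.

6.99 GiB

Total = 3,074 × 2.44 MB = 7500.56 MB
= 7500.56 × 1,000,000 bytes = 7,500,560,000 bytes
1 GiB = 1,073,741,824 bytes
7,500,560,000 / 1,073,741,824 = 6.99 GiB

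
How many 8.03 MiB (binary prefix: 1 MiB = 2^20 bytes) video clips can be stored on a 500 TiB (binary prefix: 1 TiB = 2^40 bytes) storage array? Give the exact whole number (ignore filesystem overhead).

65,291,158

Capacity: 500 TiB = 549,755,813,888,000 bytes
Per item: 8.03 MiB = 8,420,065.28 bytes
⌊549,755,813,888,000 / 8,420,065.28⌋ = 65,291,158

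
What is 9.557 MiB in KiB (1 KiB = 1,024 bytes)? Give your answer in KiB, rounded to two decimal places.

9,786.37 KiB

9.557 MiB = 9.557 × 2^20 bytes = 10,021,240.832 bytes
1 KiB = 1,024 bytes
10,021,240.832 / 1,024 = 9,786.37 KiB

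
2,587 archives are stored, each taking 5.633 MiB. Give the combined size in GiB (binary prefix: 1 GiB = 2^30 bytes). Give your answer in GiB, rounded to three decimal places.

14.231 GiB

Total = 2,587 × 5.633 MiB = 14572.571 MiB
= 14572.571 × 1,048,576 bytes = 15,280,448,208.896 bytes
1 GiB = 1,073,741,824 bytes
15,280,448,208.896 / 1,073,741,824 = 14.231 GiB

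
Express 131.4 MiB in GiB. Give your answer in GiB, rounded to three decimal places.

0.128 GiB

131.4 MiB × 1,048,576 bytes/MiB = 137,782,886.4 bytes
1 GiB = 1,073,741,824 bytes
137,782,886.4 / 1,073,741,824 = 0.128 GiB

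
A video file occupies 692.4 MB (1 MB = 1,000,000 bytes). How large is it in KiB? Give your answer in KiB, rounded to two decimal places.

692.4 MB = 692.4 × 10^6 bytes = 692,400,000 bytes
1 KiB = 1,024 bytes
692,400,000 / 1,024 = 676,171.88 KiB

676,171.88 KiB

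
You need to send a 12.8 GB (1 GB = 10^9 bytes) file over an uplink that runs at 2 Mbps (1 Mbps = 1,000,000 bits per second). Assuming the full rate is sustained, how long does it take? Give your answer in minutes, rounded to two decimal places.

12.8 GB = 12,800,000,000 bytes = 102,400,000,000 bits
2 Mbps = 2,000,000 bits/s
time = 102,400,000,000 / 2,000,000 = 51,200.000 s
51,200.000 s / 60 = 853.33 minutes

853.33 minutes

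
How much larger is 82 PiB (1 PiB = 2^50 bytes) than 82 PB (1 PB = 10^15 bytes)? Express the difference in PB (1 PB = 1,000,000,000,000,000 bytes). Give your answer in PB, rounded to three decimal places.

82 PiB = 82 × 1,125,899,906,842,624 = 92,323,792,361,095,168 bytes
82 PB = 82 × 1,000,000,000,000,000 = 82,000,000,000,000,000 bytes
difference = 10,323,792,361,095,168 bytes
10,323,792,361,095,168 / 1,000,000,000,000,000 = 10.324 PB

10.324 PB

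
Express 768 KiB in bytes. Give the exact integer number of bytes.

768 × 1,024 = 786,432 bytes  (1 KiB = 2^10 bytes)

786,432 bytes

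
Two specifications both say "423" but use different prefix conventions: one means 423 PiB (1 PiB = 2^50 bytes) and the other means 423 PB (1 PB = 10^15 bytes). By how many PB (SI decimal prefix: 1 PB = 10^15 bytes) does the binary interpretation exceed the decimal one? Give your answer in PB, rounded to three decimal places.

53.256 PB

423 PiB = 423 × 1,125,899,906,842,624 = 476,255,660,594,429,952 bytes
423 PB = 423 × 1,000,000,000,000,000 = 423,000,000,000,000,000 bytes
difference = 53,255,660,594,429,952 bytes
53,255,660,594,429,952 / 1,000,000,000,000,000 = 53.256 PB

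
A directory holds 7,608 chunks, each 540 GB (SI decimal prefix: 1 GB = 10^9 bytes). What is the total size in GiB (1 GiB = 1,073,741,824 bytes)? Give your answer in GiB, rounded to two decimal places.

3,826,171.16 GiB

Total = 7,608 × 540 GB = 4,108,320 GB
= 4,108,320 × 1,000,000,000 bytes = 4,108,320,000,000,000 bytes
1 GiB = 1,073,741,824 bytes
4,108,320,000,000,000 / 1,073,741,824 = 3,826,171.16 GiB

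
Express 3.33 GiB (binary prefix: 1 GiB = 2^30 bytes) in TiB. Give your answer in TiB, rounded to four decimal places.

0.0033 TiB

3.33 GiB × 1,073,741,824 bytes/GiB = 3,575,560,273.92 bytes
1 TiB = 2^40 bytes = 1,099,511,627,776 bytes
3,575,560,273.92 / 1,099,511,627,776 = 0.0033 TiB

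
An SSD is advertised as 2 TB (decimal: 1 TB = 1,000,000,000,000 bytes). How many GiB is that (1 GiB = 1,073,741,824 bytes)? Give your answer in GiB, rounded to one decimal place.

1,862.6 GiB

2 TB × 1,000,000,000,000 bytes/TB = 2,000,000,000,000 bytes
1 GiB = 2^30 bytes = 1,073,741,824 bytes
2,000,000,000,000 / 1,073,741,824 = 1,862.6 GiB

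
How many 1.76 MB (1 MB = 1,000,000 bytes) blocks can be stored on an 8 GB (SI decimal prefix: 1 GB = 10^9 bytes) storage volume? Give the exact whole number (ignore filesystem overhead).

4,545

Capacity: 8 GB = 8,000,000,000 bytes
Per item: 1.76 MB = 1,760,000 bytes
⌊8,000,000,000 / 1,760,000⌋ = 4,545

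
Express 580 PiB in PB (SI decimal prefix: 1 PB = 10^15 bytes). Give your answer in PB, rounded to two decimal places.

580 PiB = 580 × 2^50 bytes = 653,021,945,968,721,920 bytes
1 PB = 1,000,000,000,000,000 bytes
653,021,945,968,721,920 / 1,000,000,000,000,000 = 653.02 PB

653.02 PB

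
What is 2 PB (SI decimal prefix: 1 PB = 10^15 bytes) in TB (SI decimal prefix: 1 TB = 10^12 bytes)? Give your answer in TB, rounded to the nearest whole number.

2,000 TB

2 PB = 2 × 10^15 bytes = 2,000,000,000,000,000 bytes
1 TB = 1,000,000,000,000 bytes
2,000,000,000,000,000 / 1,000,000,000,000 = 2,000 TB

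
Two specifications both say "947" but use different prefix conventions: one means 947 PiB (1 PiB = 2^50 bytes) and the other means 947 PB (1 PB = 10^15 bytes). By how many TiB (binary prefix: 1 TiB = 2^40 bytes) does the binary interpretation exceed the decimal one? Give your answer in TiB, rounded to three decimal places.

947 PiB = 947 × 1,125,899,906,842,624 = 1,066,227,211,779,964,928 bytes
947 PB = 947 × 1,000,000,000,000,000 = 947,000,000,000,000,000 bytes
difference = 119,227,211,779,964,928 bytes
119,227,211,779,964,928 / 1,099,511,627,776 = 108,436.517 TiB

108,436.517 TiB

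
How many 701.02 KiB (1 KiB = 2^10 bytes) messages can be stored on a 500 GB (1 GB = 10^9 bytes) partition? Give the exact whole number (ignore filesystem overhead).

696,529

Capacity: 500 GB = 500,000,000,000 bytes
Per item: 701.02 KiB = 717,844.48 bytes
⌊500,000,000,000 / 717,844.48⌋ = 696,529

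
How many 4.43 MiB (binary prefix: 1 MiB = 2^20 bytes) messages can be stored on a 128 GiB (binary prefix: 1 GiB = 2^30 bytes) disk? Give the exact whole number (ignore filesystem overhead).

Capacity: 128 GiB = 137,438,953,472 bytes
Per item: 4.43 MiB = 4,645,191.68 bytes
⌊137,438,953,472 / 4,645,191.68⌋ = 29,587

29,587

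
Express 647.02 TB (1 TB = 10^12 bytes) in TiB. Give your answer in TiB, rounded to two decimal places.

647.02 TB × 1,000,000,000,000 bytes/TB = 647,020,000,000,000 bytes
1 TiB = 2^40 bytes = 1,099,511,627,776 bytes
647,020,000,000,000 / 1,099,511,627,776 = 588.46 TiB

588.46 TiB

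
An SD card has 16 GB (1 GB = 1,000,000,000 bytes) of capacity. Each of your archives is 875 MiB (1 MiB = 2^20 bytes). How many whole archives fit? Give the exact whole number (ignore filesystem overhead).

17

Capacity: 16 GB = 16,000,000,000 bytes
Per item: 875 MiB = 917,504,000 bytes
⌊16,000,000,000 / 917,504,000⌋ = 17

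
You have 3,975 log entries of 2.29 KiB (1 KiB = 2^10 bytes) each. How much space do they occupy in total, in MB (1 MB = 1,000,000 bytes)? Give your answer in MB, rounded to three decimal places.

Total = 3,975 × 2.29 KiB = 9102.75 KiB
= 9102.75 × 1,024 bytes = 9,321,216 bytes
1 MB = 1,000,000 bytes
9,321,216 / 1,000,000 = 9.321 MB

9.321 MB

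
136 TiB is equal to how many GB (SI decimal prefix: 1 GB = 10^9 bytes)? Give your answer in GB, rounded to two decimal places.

136 TiB × 1,099,511,627,776 bytes/TiB = 149,533,581,377,536 bytes
1 GB = 1,000,000,000 bytes
149,533,581,377,536 / 1,000,000,000 = 149,533.58 GB

149,533.58 GB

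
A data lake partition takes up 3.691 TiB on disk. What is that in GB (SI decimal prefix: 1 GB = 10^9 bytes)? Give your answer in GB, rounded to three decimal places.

4,058.297 GB

3.691 TiB × 1,099,511,627,776 bytes/TiB = 4,058,297,418,121.216 bytes
1 GB = 1,000,000,000 bytes
4,058,297,418,121.216 / 1,000,000,000 = 4,058.297 GB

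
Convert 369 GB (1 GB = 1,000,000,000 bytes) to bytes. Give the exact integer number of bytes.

369,000,000,000 bytes

369 × 1,000,000,000 = 369,000,000,000 bytes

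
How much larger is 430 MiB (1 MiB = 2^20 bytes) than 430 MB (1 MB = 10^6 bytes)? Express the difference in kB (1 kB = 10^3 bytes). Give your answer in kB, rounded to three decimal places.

430 MiB = 430 × 1,048,576 = 450,887,680 bytes
430 MB = 430 × 1,000,000 = 430,000,000 bytes
difference = 20,887,680 bytes
20,887,680 / 1,000 = 20,887.680 kB

20,887.680 kB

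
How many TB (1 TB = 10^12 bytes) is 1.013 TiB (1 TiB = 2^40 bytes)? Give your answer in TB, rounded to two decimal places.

1.11 TB

1.013 TiB = 1.013 × 2^40 bytes = 1,113,805,278,937.088 bytes
1 TB = 1,000,000,000,000 bytes
1,113,805,278,937.088 / 1,000,000,000,000 = 1.11 TB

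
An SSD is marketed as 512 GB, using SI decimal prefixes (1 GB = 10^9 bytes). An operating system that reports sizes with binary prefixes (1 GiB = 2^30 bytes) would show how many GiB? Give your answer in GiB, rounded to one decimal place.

512 GB × 1,000,000,000 bytes/GB = 512,000,000,000 bytes
1 GiB = 1,073,741,824 bytes
512,000,000,000 / 1,073,741,824 = 476.8 GiB

476.8 GiB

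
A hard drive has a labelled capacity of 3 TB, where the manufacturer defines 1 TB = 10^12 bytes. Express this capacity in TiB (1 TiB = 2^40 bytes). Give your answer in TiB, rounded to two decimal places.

3 TB = 3 × 10^12 bytes = 3,000,000,000,000 bytes
1 TiB = 2^40 bytes = 1,099,511,627,776 bytes
3,000,000,000,000 / 1,099,511,627,776 = 2.73 TiB

2.73 TiB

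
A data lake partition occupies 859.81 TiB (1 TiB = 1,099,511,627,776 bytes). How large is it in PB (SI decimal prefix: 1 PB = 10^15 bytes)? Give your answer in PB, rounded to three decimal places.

0.945 PB

859.81 TiB = 859.81 × 2^40 bytes = 945,371,092,678,082.56 bytes
1 PB = 1,000,000,000,000,000 bytes
945,371,092,678,082.56 / 1,000,000,000,000,000 = 0.945 PB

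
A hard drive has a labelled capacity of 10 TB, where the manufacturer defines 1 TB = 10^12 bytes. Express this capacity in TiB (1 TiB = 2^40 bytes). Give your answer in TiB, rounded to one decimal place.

10 TB × 1,000,000,000,000 bytes/TB = 10,000,000,000,000 bytes
1 TiB = 2^40 bytes = 1,099,511,627,776 bytes
10,000,000,000,000 / 1,099,511,627,776 = 9.1 TiB

9.1 TiB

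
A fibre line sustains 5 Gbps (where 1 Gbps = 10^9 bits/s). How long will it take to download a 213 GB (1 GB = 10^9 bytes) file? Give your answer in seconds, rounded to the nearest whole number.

213 GB = 213,000,000,000 bytes = 1,704,000,000,000 bits
5 Gbps = 5,000,000,000 bits/s
time = 1,704,000,000,000 / 5,000,000,000 = 341 s

341 seconds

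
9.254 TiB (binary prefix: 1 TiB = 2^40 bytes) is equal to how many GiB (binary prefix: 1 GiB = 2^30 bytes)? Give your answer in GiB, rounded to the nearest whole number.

9,476 GiB

9.254 TiB = 9.254 × 2^40 bytes = 10,174,880,603,439.104 bytes
1 GiB = 1,073,741,824 bytes
10,174,880,603,439.104 / 1,073,741,824 = 9,476 GiB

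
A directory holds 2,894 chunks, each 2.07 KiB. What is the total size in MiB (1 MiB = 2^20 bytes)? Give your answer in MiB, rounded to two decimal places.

Total = 2,894 × 2.07 KiB = 5990.58 KiB
= 5990.58 × 1,024 bytes = 6,134,353.92 bytes
1 MiB = 1,048,576 bytes
6,134,353.92 / 1,048,576 = 5.85 MiB

5.85 MiB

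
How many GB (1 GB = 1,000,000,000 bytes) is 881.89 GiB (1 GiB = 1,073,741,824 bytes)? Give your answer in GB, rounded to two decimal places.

881.89 GiB = 881.89 × 2^30 bytes = 946,922,177,167.36 bytes
1 GB = 1,000,000,000 bytes
946,922,177,167.36 / 1,000,000,000 = 946.92 GB

946.92 GB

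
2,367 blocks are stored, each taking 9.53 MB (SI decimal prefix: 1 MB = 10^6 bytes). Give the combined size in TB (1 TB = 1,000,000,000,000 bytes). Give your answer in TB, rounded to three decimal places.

0.023 TB

Total = 2,367 × 9.53 MB = 22557.51 MB
= 22557.51 × 1,000,000 bytes = 22,557,510,000 bytes
1 TB = 1,000,000,000,000 bytes
22,557,510,000 / 1,000,000,000,000 = 0.023 TB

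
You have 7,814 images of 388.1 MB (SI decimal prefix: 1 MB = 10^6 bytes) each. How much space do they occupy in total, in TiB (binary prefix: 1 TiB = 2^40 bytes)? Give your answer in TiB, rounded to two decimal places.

Total = 7,814 × 388.1 MB = 3032613.4 MB
= 3032613.4 × 1,000,000 bytes = 3,032,613,400,000 bytes
1 TiB = 1,099,511,627,776 bytes
3,032,613,400,000 / 1,099,511,627,776 = 2.76 TiB

2.76 TiB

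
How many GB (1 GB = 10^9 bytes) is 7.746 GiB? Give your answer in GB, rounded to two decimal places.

8.32 GB

7.746 GiB = 7.746 × 2^30 bytes = 8,317,204,168.704 bytes
1 GB = 10^9 bytes = 1,000,000,000 bytes
8,317,204,168.704 / 1,000,000,000 = 8.32 GB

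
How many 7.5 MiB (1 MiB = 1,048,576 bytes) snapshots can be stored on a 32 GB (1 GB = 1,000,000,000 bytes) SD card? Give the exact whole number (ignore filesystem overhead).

4,069

Capacity: 32 GB = 32,000,000,000 bytes
Per item: 7.5 MiB = 7,864,320 bytes
⌊32,000,000,000 / 7,864,320⌋ = 4,069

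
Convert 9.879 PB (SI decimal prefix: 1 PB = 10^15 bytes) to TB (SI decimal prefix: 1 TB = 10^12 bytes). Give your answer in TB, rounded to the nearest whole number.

9.879 PB = 9.879 × 10^15 bytes = 9,879,000,000,000,000 bytes
1 TB = 10^12 bytes = 1,000,000,000,000 bytes
9,879,000,000,000,000 / 1,000,000,000,000 = 9,879 TB

9,879 TB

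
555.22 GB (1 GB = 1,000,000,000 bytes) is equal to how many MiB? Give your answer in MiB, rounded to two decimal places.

529,499.05 MiB

555.22 GB = 555.22 × 10^9 bytes = 555,220,000,000 bytes
1 MiB = 2^20 bytes = 1,048,576 bytes
555,220,000,000 / 1,048,576 = 529,499.05 MiB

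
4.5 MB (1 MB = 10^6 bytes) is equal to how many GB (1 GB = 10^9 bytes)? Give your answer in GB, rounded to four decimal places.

0.0045 GB

4.5 MB = 4.5 × 10^6 bytes = 4,500,000 bytes
1 GB = 10^9 bytes = 1,000,000,000 bytes
4,500,000 / 1,000,000,000 = 0.0045 GB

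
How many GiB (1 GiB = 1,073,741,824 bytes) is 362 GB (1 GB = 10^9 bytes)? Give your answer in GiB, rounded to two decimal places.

337.14 GiB

362 GB = 362 × 10^9 bytes = 362,000,000,000 bytes
1 GiB = 2^30 bytes = 1,073,741,824 bytes
362,000,000,000 / 1,073,741,824 = 337.14 GiB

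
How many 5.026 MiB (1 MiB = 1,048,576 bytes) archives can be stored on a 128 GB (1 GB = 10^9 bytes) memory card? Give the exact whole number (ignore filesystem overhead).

24,287

Capacity: 128 GB = 128,000,000,000 bytes
Per item: 5.026 MiB = 5,270,142.976 bytes
⌊128,000,000,000 / 5,270,142.976⌋ = 24,287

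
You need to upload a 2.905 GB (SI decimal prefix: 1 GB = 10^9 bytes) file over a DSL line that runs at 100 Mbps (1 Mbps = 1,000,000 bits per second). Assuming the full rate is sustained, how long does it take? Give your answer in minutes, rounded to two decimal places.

3.87 minutes

2.905 GB = 2,905,000,000 bytes = 23,240,000,000 bits
100 Mbps = 100,000,000 bits/s
time = 23,240,000,000 / 100,000,000 = 232.400 s
232.400 s / 60 = 3.87 minutes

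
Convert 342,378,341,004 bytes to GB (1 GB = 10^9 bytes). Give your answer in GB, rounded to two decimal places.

342,378,341,004 bytes given.
1 GB = 10^9 bytes = 1,000,000,000 bytes
342,378,341,004 / 1,000,000,000 = 342.38 GB

342.38 GB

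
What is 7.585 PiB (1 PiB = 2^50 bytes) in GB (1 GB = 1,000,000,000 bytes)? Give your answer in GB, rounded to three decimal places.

7.585 PiB × 1,125,899,906,842,624 bytes/PiB = 8,539,950,793,401,303.04 bytes
1 GB = 1,000,000,000 bytes
8,539,950,793,401,303.04 / 1,000,000,000 = 8,539,950.793 GB

8,539,950.793 GB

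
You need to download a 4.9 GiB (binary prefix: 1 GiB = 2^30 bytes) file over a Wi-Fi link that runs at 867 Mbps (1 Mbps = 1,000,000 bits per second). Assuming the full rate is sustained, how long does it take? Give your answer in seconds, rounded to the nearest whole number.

49 seconds

4.9 GiB = 5,261,334,937.6 bytes = 42,090,679,500.8 bits
867 Mbps = 867,000,000 bits/s
time = 42,090,679,500.8 / 867,000,000 = 49 s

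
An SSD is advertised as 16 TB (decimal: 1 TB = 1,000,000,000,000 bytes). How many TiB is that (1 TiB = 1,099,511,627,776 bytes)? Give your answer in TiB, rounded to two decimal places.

16 TB × 1,000,000,000,000 bytes/TB = 16,000,000,000,000 bytes
1 TiB = 2^40 bytes = 1,099,511,627,776 bytes
16,000,000,000,000 / 1,099,511,627,776 = 14.55 TiB

14.55 TiB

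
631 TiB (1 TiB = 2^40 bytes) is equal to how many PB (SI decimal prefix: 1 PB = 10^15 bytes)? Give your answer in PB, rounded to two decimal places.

631 TiB × 1,099,511,627,776 bytes/TiB = 693,791,837,126,656 bytes
1 PB = 1,000,000,000,000,000 bytes
693,791,837,126,656 / 1,000,000,000,000,000 = 0.69 PB

0.69 PB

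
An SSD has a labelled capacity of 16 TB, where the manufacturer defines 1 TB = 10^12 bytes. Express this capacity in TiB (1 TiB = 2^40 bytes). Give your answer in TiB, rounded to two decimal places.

14.55 TiB

16 TB × 1,000,000,000,000 bytes/TB = 16,000,000,000,000 bytes
1 TiB = 1,099,511,627,776 bytes
16,000,000,000,000 / 1,099,511,627,776 = 14.55 TiB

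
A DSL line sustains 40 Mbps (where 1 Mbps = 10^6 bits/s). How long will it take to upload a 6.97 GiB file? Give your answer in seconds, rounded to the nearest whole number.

6.97 GiB = 7,483,980,513.28 bytes = 59,871,844,106.24 bits
40 Mbps = 40,000,000 bits/s
time = 59,871,844,106.24 / 40,000,000 = 1,497 s

1,497 seconds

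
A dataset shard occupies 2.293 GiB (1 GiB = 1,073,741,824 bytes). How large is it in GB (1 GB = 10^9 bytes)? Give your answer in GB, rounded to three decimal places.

2.462 GB

2.293 GiB = 2.293 × 2^30 bytes = 2,462,090,002.432 bytes
1 GB = 10^9 bytes = 1,000,000,000 bytes
2,462,090,002.432 / 1,000,000,000 = 2.462 GB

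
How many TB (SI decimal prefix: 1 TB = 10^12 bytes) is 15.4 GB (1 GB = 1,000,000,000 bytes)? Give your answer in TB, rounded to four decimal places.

15.4 GB = 15.4 × 10^9 bytes = 15,400,000,000 bytes
1 TB = 10^12 bytes = 1,000,000,000,000 bytes
15,400,000,000 / 1,000,000,000,000 = 0.0154 TB

0.0154 TB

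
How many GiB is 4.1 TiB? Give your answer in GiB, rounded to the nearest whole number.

4,198 GiB

4.1 TiB × 1,099,511,627,776 bytes/TiB = 4,507,997,673,881.6 bytes
1 GiB = 2^30 bytes = 1,073,741,824 bytes
4,507,997,673,881.6 / 1,073,741,824 = 4,198 GiB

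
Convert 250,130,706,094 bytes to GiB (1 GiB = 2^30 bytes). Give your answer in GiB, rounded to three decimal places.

250,130,706,094 bytes given.
1 GiB = 2^30 bytes = 1,073,741,824 bytes
250,130,706,094 / 1,073,741,824 = 232.952 GiB

232.952 GiB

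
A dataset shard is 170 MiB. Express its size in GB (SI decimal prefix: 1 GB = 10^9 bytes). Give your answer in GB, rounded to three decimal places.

0.178 GB

170 MiB = 170 × 2^20 bytes = 178,257,920 bytes
1 GB = 1,000,000,000 bytes
178,257,920 / 1,000,000,000 = 0.178 GB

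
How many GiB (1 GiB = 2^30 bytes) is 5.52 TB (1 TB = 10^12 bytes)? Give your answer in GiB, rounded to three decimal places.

5,140.901 GiB

5.52 TB = 5.52 × 10^12 bytes = 5,520,000,000,000 bytes
1 GiB = 1,073,741,824 bytes
5,520,000,000,000 / 1,073,741,824 = 5,140.901 GiB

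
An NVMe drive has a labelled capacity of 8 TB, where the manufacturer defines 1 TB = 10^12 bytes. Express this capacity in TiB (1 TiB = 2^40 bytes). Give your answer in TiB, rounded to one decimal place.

8 TB = 8 × 10^12 bytes = 8,000,000,000,000 bytes
1 TiB = 1,099,511,627,776 bytes
8,000,000,000,000 / 1,099,511,627,776 = 7.3 TiB

7.3 TiB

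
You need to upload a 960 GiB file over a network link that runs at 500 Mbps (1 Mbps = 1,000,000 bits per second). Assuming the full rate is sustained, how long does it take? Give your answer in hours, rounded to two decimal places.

960 GiB = 1,030,792,151,040 bytes = 8,246,337,208,320 bits
500 Mbps = 500,000,000 bits/s
time = 8,246,337,208,320 / 500,000,000 = 16,492.6744 s
16,492.6744 s / 3600 = 4.58 hours

4.58 hours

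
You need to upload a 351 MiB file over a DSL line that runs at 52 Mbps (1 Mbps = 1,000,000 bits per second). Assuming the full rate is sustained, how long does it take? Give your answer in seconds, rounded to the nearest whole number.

351 MiB = 368,050,176 bytes = 2,944,401,408 bits
52 Mbps = 52,000,000 bits/s
time = 2,944,401,408 / 52,000,000 = 57 s

57 seconds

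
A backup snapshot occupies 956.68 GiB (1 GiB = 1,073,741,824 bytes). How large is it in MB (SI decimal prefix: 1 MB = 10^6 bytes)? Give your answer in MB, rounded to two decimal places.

1,027,227.33 MB

956.68 GiB = 956.68 × 2^30 bytes = 1,027,227,328,184.32 bytes
1 MB = 10^6 bytes = 1,000,000 bytes
1,027,227,328,184.32 / 1,000,000 = 1,027,227.33 MB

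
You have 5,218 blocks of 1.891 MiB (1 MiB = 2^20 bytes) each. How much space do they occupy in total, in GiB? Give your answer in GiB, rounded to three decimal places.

9.636 GiB

Total = 5,218 × 1.891 MiB = 9867.238 MiB
= 9867.238 × 1,048,576 bytes = 10,346,548,953.088 bytes
1 GiB = 1,073,741,824 bytes
10,346,548,953.088 / 1,073,741,824 = 9.636 GiB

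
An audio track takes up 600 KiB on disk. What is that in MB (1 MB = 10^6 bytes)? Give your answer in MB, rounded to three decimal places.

0.614 MB

600 KiB × 1,024 bytes/KiB = 614,400 bytes
1 MB = 10^6 bytes = 1,000,000 bytes
614,400 / 1,000,000 = 0.614 MB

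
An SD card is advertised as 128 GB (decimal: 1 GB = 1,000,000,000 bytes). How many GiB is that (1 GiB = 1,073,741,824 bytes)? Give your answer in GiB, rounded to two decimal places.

119.21 GiB

128 GB = 128 × 10^9 bytes = 128,000,000,000 bytes
1 GiB = 2^30 bytes = 1,073,741,824 bytes
128,000,000,000 / 1,073,741,824 = 119.21 GiB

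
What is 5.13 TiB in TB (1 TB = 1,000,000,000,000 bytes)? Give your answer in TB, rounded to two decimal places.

5.64 TB

5.13 TiB = 5.13 × 2^40 bytes = 5,640,494,650,490.88 bytes
1 TB = 10^12 bytes = 1,000,000,000,000 bytes
5,640,494,650,490.88 / 1,000,000,000,000 = 5.64 TB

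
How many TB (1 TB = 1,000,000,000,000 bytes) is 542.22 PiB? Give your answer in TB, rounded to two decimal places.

542.22 PiB = 542.22 × 2^50 bytes = 610,485,447,488,207,585.28 bytes
1 TB = 1,000,000,000,000 bytes
610,485,447,488,207,585.28 / 1,000,000,000,000 = 610,485.45 TB

610,485.45 TB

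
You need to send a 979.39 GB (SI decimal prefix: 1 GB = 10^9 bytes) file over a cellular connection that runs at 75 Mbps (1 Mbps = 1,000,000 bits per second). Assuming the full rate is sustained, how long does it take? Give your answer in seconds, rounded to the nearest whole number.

979.39 GB = 979,390,000,000 bytes = 7,835,120,000,000 bits
75 Mbps = 75,000,000 bits/s
time = 7,835,120,000,000 / 75,000,000 = 104,468 s

104,468 seconds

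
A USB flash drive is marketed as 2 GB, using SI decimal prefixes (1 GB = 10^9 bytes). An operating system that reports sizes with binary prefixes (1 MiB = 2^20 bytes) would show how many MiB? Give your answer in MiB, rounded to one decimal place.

1,907.3 MiB

2 GB × 1,000,000,000 bytes/GB = 2,000,000,000 bytes
1 MiB = 1,048,576 bytes
2,000,000,000 / 1,048,576 = 1,907.3 MiB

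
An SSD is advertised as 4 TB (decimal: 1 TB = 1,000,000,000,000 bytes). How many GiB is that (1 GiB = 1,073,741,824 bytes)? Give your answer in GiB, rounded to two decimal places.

4 TB × 1,000,000,000,000 bytes/TB = 4,000,000,000,000 bytes
1 GiB = 2^30 bytes = 1,073,741,824 bytes
4,000,000,000,000 / 1,073,741,824 = 3,725.29 GiB

3,725.29 GiB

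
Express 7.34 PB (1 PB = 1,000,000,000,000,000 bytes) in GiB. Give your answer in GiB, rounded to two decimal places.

7.34 PB = 7.34 × 10^15 bytes = 7,340,000,000,000,000 bytes
1 GiB = 1,073,741,824 bytes
7,340,000,000,000,000 / 1,073,741,824 = 6,835,907.70 GiB

6,835,907.70 GiB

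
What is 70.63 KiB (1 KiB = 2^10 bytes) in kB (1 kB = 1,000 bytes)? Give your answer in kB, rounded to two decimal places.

72.33 kB

70.63 KiB = 70.63 × 2^10 bytes = 72,325.12 bytes
1 kB = 1,000 bytes
72,325.12 / 1,000 = 72.33 kB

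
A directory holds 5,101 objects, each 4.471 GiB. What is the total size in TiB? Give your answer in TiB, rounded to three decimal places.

22.272 TiB

Total = 5,101 × 4.471 GiB = 22806.571 GiB
= 22806.571 × 1,073,741,824 bytes = 24,488,369,144,725.504 bytes
1 TiB = 1,099,511,627,776 bytes
24,488,369,144,725.504 / 1,099,511,627,776 = 22.272 TiB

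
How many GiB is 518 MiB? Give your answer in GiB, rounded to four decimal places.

0.5059 GiB

518 MiB × 1,048,576 bytes/MiB = 543,162,368 bytes
1 GiB = 1,073,741,824 bytes
543,162,368 / 1,073,741,824 = 0.5059 GiB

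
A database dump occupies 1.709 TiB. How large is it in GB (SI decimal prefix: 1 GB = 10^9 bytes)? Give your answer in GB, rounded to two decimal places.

1.709 TiB = 1.709 × 2^40 bytes = 1,879,065,371,869.184 bytes
1 GB = 10^9 bytes = 1,000,000,000 bytes
1,879,065,371,869.184 / 1,000,000,000 = 1,879.07 GB

1,879.07 GB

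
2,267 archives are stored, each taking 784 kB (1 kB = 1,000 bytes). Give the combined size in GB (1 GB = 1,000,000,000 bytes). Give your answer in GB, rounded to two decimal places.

Total = 2,267 × 784 kB = 1,777,328 kB
= 1,777,328 × 1,000 bytes = 1,777,328,000 bytes
1 GB = 1,000,000,000 bytes
1,777,328,000 / 1,000,000,000 = 1.78 GB

1.78 GB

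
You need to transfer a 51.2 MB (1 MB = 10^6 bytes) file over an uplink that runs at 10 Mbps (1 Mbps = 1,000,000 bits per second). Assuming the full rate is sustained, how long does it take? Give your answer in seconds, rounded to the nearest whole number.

51.2 MB = 51,200,000 bytes = 409,600,000 bits
10 Mbps = 10,000,000 bits/s
time = 409,600,000 / 10,000,000 = 41 s

41 seconds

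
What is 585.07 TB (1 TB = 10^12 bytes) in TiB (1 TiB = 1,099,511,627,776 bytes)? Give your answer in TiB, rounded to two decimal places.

585.07 TB × 1,000,000,000,000 bytes/TB = 585,070,000,000,000 bytes
1 TiB = 1,099,511,627,776 bytes
585,070,000,000,000 / 1,099,511,627,776 = 532.12 TiB

532.12 TiB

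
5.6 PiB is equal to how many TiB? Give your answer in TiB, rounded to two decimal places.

5,734.40 TiB

5.6 PiB = 5.6 × 2^50 bytes = 6,305,039,478,318,694.4 bytes
1 TiB = 2^40 bytes = 1,099,511,627,776 bytes
6,305,039,478,318,694.4 / 1,099,511,627,776 = 5,734.40 TiB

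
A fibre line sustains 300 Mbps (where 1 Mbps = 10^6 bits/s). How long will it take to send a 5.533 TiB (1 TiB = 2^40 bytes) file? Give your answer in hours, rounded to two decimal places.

5.533 TiB = 6,083,597,836,484.608 bytes = 48,668,782,691,876.864 bits
300 Mbps = 300,000,000 bits/s
time = 48,668,782,691,876.864 / 300,000,000 = 162,229.2756 s
162,229.2756 s / 3600 = 45.06 hours

45.06 hours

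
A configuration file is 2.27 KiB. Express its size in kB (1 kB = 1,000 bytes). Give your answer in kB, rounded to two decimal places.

2.32 kB

2.27 KiB × 1,024 bytes/KiB = 2,324.48 bytes
1 kB = 10^3 bytes = 1,000 bytes
2,324.48 / 1,000 = 2.32 kB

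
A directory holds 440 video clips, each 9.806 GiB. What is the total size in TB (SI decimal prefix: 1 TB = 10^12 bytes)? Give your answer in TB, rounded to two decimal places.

Total = 440 × 9.806 GiB = 4314.64 GiB
= 4314.64 × 1,073,741,824 bytes = 4,632,809,423,503.36 bytes
1 TB = 1,000,000,000,000 bytes
4,632,809,423,503.36 / 1,000,000,000,000 = 4.63 TB

4.63 TB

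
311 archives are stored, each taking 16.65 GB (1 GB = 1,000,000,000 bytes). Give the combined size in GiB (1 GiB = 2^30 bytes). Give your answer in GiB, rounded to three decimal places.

4,822.528 GiB

Total = 311 × 16.65 GB = 5178.15 GB
= 5178.15 × 1,000,000,000 bytes = 5,178,150,000,000 bytes
1 GiB = 1,073,741,824 bytes
5,178,150,000,000 / 1,073,741,824 = 4,822.528 GiB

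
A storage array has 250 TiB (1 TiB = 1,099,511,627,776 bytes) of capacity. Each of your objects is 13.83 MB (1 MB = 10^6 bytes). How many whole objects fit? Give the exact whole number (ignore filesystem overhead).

19,875,481

Capacity: 250 TiB = 274,877,906,944,000 bytes
Per item: 13.83 MB = 13,830,000 bytes
⌊274,877,906,944,000 / 13,830,000⌋ = 19,875,481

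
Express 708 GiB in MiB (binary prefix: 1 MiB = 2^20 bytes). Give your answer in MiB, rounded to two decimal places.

724,992.00 MiB

708 GiB × 1,073,741,824 bytes/GiB = 760,209,211,392 bytes
1 MiB = 1,048,576 bytes
760,209,211,392 / 1,048,576 = 724,992.00 MiB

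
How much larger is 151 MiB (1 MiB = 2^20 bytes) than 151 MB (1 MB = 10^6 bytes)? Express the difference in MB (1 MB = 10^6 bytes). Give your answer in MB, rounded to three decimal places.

151 MiB = 151 × 1,048,576 = 158,334,976 bytes
151 MB = 151 × 1,000,000 = 151,000,000 bytes
difference = 7,334,976 bytes
7,334,976 / 1,000,000 = 7.335 MB

7.335 MB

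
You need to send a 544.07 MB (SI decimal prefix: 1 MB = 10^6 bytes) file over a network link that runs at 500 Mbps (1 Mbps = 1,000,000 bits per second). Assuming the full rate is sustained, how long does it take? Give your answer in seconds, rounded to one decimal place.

544.07 MB = 544,070,000 bytes = 4,352,560,000 bits
500 Mbps = 500,000,000 bits/s
time = 4,352,560,000 / 500,000,000 = 8.7 s

8.7 seconds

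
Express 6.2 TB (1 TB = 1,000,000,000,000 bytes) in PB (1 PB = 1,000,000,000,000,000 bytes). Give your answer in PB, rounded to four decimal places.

0.0062 PB

6.2 TB × 1,000,000,000,000 bytes/TB = 6,200,000,000,000 bytes
1 PB = 10^15 bytes = 1,000,000,000,000,000 bytes
6,200,000,000,000 / 1,000,000,000,000,000 = 0.0062 PB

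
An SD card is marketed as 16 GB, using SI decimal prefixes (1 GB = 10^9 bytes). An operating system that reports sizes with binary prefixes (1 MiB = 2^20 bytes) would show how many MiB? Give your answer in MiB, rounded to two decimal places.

15,258.79 MiB

16 GB × 1,000,000,000 bytes/GB = 16,000,000,000 bytes
1 MiB = 1,048,576 bytes
16,000,000,000 / 1,048,576 = 15,258.79 MiB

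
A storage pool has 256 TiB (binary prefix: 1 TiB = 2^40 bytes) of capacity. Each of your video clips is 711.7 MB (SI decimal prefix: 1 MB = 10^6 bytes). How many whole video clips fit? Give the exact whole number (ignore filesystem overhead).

Capacity: 256 TiB = 281,474,976,710,656 bytes
Per item: 711.7 MB = 711,700,000 bytes
⌊281,474,976,710,656 / 711,700,000⌋ = 395,496

395,496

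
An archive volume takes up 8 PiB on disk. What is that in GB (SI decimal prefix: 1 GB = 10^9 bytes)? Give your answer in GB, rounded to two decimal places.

8 PiB = 8 × 2^50 bytes = 9,007,199,254,740,992 bytes
1 GB = 10^9 bytes = 1,000,000,000 bytes
9,007,199,254,740,992 / 1,000,000,000 = 9,007,199.25 GB

9,007,199.25 GB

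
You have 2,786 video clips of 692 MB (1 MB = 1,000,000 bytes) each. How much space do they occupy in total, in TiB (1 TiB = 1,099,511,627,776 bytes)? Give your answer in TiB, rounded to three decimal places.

1.753 TiB

Total = 2,786 × 692 MB = 1,927,912 MB
= 1,927,912 × 1,000,000 bytes = 1,927,912,000,000 bytes
1 TiB = 1,099,511,627,776 bytes
1,927,912,000,000 / 1,099,511,627,776 = 1.753 TiB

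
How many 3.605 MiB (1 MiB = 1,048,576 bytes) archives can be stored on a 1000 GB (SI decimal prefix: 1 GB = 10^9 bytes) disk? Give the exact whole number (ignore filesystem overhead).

264,542

Capacity: 1000 GB = 1,000,000,000,000 bytes
Per item: 3.605 MiB = 3,780,116.48 bytes
⌊1,000,000,000,000 / 3,780,116.48⌋ = 264,542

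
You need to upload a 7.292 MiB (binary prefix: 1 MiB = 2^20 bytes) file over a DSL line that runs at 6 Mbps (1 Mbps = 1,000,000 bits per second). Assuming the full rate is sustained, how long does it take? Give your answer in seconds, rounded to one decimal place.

10.2 seconds

7.292 MiB = 7,646,216.192 bytes = 61,169,729.536 bits
6 Mbps = 6,000,000 bits/s
time = 61,169,729.536 / 6,000,000 = 10.2 s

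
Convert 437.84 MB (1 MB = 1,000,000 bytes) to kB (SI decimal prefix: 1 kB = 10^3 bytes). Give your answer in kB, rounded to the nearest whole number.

437,840 kB

437.84 MB × 1,000,000 bytes/MB = 437,840,000 bytes
1 kB = 1,000 bytes
437,840,000 / 1,000 = 437,840 kB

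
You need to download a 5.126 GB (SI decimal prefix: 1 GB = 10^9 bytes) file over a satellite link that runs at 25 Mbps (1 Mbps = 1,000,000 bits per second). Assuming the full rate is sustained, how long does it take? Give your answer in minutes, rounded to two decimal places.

5.126 GB = 5,126,000,000 bytes = 41,008,000,000 bits
25 Mbps = 25,000,000 bits/s
time = 41,008,000,000 / 25,000,000 = 1,640.320 s
1,640.320 s / 60 = 27.34 minutes

27.34 minutes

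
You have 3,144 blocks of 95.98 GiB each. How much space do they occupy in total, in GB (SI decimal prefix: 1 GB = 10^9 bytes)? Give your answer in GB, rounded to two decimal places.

324,013.54 GB

Total = 3,144 × 95.98 GiB = 301761.12 GiB
= 301761.12 × 1,073,741,824 bytes = 324,013,535,401,082.88 bytes
1 GB = 1,000,000,000 bytes
324,013,535,401,082.88 / 1,000,000,000 = 324,013.54 GB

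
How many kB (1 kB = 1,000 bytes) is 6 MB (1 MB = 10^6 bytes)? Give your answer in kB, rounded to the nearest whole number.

6 MB × 1,000,000 bytes/MB = 6,000,000 bytes
1 kB = 1,000 bytes
6,000,000 / 1,000 = 6,000 kB

6,000 kB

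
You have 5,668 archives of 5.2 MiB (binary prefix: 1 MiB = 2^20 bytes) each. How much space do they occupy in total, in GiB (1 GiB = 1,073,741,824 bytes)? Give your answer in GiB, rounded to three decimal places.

Total = 5,668 × 5.2 MiB = 29473.6 MiB
= 29473.6 × 1,048,576 bytes = 30,905,309,593.6 bytes
1 GiB = 1,073,741,824 bytes
30,905,309,593.6 / 1,073,741,824 = 28.783 GiB

28.783 GiB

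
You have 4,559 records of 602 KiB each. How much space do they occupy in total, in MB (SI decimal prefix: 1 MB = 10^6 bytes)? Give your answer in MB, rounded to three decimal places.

2,810.386 MB

Total = 4,559 × 602 KiB = 2,744,518 KiB
= 2,744,518 × 1,024 bytes = 2,810,386,432 bytes
1 MB = 1,000,000 bytes
2,810,386,432 / 1,000,000 = 2,810.386 MB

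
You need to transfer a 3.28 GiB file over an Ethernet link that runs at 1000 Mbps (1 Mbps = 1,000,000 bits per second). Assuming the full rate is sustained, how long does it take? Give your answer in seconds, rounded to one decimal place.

3.28 GiB = 3,521,873,182.72 bytes = 28,174,985,461.76 bits
1000 Mbps = 1,000,000,000 bits/s
time = 28,174,985,461.76 / 1,000,000,000 = 28.2 s

28.2 seconds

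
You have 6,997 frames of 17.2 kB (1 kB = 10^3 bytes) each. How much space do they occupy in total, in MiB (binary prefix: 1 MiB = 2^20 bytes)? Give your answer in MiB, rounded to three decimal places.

114.773 MiB

Total = 6,997 × 17.2 kB = 120348.4 kB
= 120348.4 × 1,000 bytes = 120,348,400 bytes
1 MiB = 1,048,576 bytes
120,348,400 / 1,048,576 = 114.773 MiB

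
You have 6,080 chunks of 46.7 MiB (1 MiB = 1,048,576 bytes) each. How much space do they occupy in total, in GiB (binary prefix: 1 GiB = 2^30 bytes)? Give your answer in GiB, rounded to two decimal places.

Total = 6,080 × 46.7 MiB = 283,936 MiB
= 283,936 × 1,048,576 bytes = 297,728,475,136 bytes
1 GiB = 1,073,741,824 bytes
297,728,475,136 / 1,073,741,824 = 277.28 GiB

277.28 GiB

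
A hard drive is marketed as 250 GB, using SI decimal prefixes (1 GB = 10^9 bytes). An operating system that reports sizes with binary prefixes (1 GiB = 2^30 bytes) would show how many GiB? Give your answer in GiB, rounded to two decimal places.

232.83 GiB

250 GB = 250 × 10^9 bytes = 250,000,000,000 bytes
1 GiB = 1,073,741,824 bytes
250,000,000,000 / 1,073,741,824 = 232.83 GiB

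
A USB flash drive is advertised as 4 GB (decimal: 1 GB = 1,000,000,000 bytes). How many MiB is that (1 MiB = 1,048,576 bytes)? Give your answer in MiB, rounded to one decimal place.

4 GB = 4 × 10^9 bytes = 4,000,000,000 bytes
1 MiB = 2^20 bytes = 1,048,576 bytes
4,000,000,000 / 1,048,576 = 3,814.7 MiB

3,814.7 MiB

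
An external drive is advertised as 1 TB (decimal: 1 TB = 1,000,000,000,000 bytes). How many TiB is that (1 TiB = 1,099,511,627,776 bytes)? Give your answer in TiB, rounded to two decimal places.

1 TB = 1 × 10^12 bytes = 1,000,000,000,000 bytes
1 TiB = 1,099,511,627,776 bytes
1,000,000,000,000 / 1,099,511,627,776 = 0.91 TiB

0.91 TiB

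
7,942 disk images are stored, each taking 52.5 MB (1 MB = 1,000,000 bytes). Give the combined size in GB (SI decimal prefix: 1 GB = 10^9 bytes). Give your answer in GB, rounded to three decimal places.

416.955 GB

Total = 7,942 × 52.5 MB = 416,955 MB
= 416,955 × 1,000,000 bytes = 416,955,000,000 bytes
1 GB = 1,000,000,000 bytes
416,955,000,000 / 1,000,000,000 = 416.955 GB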